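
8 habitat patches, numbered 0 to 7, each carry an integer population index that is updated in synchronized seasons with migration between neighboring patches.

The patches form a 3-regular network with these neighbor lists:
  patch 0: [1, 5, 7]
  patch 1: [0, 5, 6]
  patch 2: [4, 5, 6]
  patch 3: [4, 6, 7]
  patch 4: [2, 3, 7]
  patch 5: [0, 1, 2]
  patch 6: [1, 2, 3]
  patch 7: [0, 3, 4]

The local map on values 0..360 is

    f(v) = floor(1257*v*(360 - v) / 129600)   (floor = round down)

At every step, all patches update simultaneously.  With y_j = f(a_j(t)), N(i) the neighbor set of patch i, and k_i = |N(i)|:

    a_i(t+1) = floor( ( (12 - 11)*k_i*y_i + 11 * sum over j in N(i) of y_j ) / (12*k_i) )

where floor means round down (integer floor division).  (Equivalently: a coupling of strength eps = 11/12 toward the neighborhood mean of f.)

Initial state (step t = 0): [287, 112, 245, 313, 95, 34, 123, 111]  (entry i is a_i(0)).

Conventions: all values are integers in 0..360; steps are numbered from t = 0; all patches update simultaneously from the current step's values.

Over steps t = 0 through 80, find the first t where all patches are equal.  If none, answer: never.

Answer: 8
Key observation: Synchronization is absorbing here: once all patches are equal they stay equal, and step 8 is the first all-equal step.

Derivation:
t=0: [287, 112, 245, 313, 95, 34, 123, 111]  (not all equal)
t=1: [213, 203, 216, 254, 229, 236, 232, 202]  (not all equal)
t=2: [300, 292, 288, 292, 290, 302, 290, 286]  (not all equal)
t=3: [187, 180, 188, 198, 199, 187, 195, 188]  (not all equal)
t=4: [313, 312, 311, 311, 312, 313, 312, 311]  (not all equal)
t=5: [144, 143, 144, 145, 146, 144, 146, 144]  (not all equal)
t=6: [300, 301, 302, 302, 301, 300, 301, 301]  (not all equal)
t=7: [172, 173, 172, 171, 170, 171, 170, 171]  (not all equal)
t=8: [313, 313, 313, 313, 313, 313, 313, 313]  (all equal)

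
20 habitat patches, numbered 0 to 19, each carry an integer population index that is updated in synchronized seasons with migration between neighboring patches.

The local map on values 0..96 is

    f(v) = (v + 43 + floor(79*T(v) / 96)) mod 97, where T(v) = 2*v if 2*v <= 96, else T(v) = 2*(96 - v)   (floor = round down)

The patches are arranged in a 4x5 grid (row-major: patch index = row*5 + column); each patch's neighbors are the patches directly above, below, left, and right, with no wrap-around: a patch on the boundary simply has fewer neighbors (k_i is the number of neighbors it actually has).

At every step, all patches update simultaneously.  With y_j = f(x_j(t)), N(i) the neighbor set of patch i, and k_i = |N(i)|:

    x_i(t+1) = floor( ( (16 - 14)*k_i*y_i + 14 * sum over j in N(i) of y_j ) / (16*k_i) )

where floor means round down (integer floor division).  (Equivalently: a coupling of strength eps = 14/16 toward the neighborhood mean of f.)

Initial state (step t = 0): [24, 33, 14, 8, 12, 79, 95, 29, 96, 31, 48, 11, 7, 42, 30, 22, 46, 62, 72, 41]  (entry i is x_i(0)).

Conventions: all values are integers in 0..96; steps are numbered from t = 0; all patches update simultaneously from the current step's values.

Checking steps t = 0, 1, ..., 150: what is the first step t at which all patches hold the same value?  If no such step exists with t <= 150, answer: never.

Simulating step by step:
t=0: [24, 33, 14, 8, 12, 79, 95, 29, 96, 31, 48, 11, 7, 42, 30, 22, 46, 62, 72, 41]  (not all equal)
t=1: [38, 42, 44, 65, 49, 42, 44, 51, 42, 44, 46, 62, 54, 47, 43, 61, 48, 61, 57, 42]  (not all equal)
t=2: [55, 56, 63, 63, 63, 58, 62, 63, 65, 62, 62, 67, 67, 63, 62, 69, 64, 68, 64, 62]  (not all equal)
t=3: [66, 64, 64, 62, 63, 64, 63, 62, 62, 62, 61, 61, 61, 61, 63, 62, 59, 61, 62, 62]  (not all equal)
t=4: [61, 62, 62, 62, 63, 62, 62, 63, 63, 63, 63, 64, 63, 63, 63, 64, 63, 64, 63, 63]  (not all equal)
t=5: [63, 63, 63, 63, 63, 63, 62, 63, 63, 63, 62, 62, 62, 63, 63, 62, 62, 62, 62, 63]  (not all equal)
t=6: [63, 63, 63, 63, 63, 63, 63, 63, 63, 63, 63, 63, 63, 63, 63, 63, 63, 63, 63, 63]  (all equal)

Answer: 6
Key observation: Synchronization is absorbing here: once all patches are equal they stay equal, and step 6 is the first all-equal step.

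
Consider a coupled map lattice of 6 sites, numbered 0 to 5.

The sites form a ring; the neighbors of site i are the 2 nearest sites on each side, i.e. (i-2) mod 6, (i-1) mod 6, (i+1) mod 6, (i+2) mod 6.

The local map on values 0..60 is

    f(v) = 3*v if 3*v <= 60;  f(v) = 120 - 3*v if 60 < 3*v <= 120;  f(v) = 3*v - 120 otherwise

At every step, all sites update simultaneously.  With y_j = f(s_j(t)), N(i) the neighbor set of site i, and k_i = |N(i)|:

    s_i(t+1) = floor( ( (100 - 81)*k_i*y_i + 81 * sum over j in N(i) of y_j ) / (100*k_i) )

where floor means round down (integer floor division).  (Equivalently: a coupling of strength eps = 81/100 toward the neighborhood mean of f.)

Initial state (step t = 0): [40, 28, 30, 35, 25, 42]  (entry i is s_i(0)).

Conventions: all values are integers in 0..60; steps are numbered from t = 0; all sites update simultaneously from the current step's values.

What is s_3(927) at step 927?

Answer: s_3(927) = 17
Key observation: The state at step 14, [9, 10, 10, 9, 10, 10], reappears at step 21: the system is in a cycle of period 7 from step 14 on.  Therefore the state at step 927 equals the state at step 14 + ((927 - 14) mod 7) = 17, which is [17, 16, 16, 17, 16, 16].

Derivation:
t=0: [40, 28, 30, 35, 25, 42]
t=1: [23, 17, 25, 26, 18, 20]
t=2: [52, 49, 48, 50, 50, 51]
t=3: [29, 30, 29, 28, 30, 31]
t=4: [30, 31, 32, 31, 31, 31]
t=5: [26, 27, 27, 26, 27, 27]
t=6: [39, 40, 40, 39, 40, 40]
t=7: [0, 1, 1, 0, 1, 1]
t=8: [2, 1, 1, 2, 1, 1]
t=9: [3, 4, 4, 3, 4, 4]
t=10: [11, 10, 10, 11, 10, 10]
t=11: [30, 31, 31, 30, 31, 31]
t=12: [27, 28, 28, 27, 28, 28]
t=13: [36, 37, 37, 36, 37, 37]
t=14: [9, 10, 10, 9, 10, 10]
t=15: [29, 28, 28, 29, 28, 28]
t=16: [35, 34, 34, 35, 34, 34]
t=17: [17, 16, 16, 17, 16, 16]
t=18: [48, 49, 49, 48, 49, 49]
t=19: [26, 25, 25, 26, 25, 25]
t=20: [44, 43, 43, 44, 43, 43]
t=21: [9, 10, 10, 9, 10, 10]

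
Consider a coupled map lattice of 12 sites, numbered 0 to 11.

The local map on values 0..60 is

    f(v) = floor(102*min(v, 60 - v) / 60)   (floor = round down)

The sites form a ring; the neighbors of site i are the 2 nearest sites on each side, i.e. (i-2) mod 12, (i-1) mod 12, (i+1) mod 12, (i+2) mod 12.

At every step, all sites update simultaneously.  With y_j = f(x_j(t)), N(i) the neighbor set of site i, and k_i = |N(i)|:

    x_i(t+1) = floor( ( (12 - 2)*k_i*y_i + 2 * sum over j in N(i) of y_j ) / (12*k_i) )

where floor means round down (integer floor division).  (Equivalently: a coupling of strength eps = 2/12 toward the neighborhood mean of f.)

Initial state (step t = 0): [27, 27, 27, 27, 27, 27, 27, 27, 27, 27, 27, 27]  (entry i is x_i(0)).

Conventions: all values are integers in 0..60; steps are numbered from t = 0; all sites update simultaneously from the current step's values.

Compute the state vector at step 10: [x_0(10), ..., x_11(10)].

Simulating step by step:
t=0: [27, 27, 27, 27, 27, 27, 27, 27, 27, 27, 27, 27]
t=1: [45, 45, 45, 45, 45, 45, 45, 45, 45, 45, 45, 45]
t=2: [25, 25, 25, 25, 25, 25, 25, 25, 25, 25, 25, 25]
t=3: [42, 42, 42, 42, 42, 42, 42, 42, 42, 42, 42, 42]
t=4: [30, 30, 30, 30, 30, 30, 30, 30, 30, 30, 30, 30]
t=5: [51, 51, 51, 51, 51, 51, 51, 51, 51, 51, 51, 51]
t=6: [15, 15, 15, 15, 15, 15, 15, 15, 15, 15, 15, 15]
t=7: [25, 25, 25, 25, 25, 25, 25, 25, 25, 25, 25, 25]
t=8: [42, 42, 42, 42, 42, 42, 42, 42, 42, 42, 42, 42]
t=9: [30, 30, 30, 30, 30, 30, 30, 30, 30, 30, 30, 30]
t=10: [51, 51, 51, 51, 51, 51, 51, 51, 51, 51, 51, 51]

Answer: [51, 51, 51, 51, 51, 51, 51, 51, 51, 51, 51, 51]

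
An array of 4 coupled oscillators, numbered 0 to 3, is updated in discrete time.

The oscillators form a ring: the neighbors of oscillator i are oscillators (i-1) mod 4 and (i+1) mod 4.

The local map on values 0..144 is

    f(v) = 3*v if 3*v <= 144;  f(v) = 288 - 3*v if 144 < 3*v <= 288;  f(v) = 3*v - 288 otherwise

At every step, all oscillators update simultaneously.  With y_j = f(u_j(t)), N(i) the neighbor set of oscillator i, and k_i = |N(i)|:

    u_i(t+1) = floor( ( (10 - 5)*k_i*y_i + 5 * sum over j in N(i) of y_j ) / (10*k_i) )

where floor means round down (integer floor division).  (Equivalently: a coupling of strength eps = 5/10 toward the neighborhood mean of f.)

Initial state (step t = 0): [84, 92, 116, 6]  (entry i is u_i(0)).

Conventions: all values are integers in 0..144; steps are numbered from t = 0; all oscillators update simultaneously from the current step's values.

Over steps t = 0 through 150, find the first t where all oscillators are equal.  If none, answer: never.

Simulating step by step:
t=0: [84, 92, 116, 6]  (not all equal)
t=1: [25, 30, 37, 33]  (not all equal)
t=2: [84, 91, 102, 96]  (not all equal)
t=3: [21, 21, 12, 13]  (not all equal)
t=4: [57, 56, 43, 44]  (not all equal)
t=5: [121, 121, 127, 127]  (not all equal)
t=6: [79, 79, 88, 88]  (not all equal)
t=7: [44, 44, 30, 30]  (not all equal)
t=8: [121, 121, 100, 100]  (not all equal)
t=9: [59, 59, 27, 27]  (not all equal)
t=10: [103, 103, 88, 88]  (not all equal)
t=11: [21, 21, 23, 23]  (not all equal)
t=12: [64, 64, 67, 67]  (not all equal)
t=13: [93, 93, 89, 89]  (not all equal)
t=14: [12, 12, 18, 18]  (not all equal)
t=15: [40, 40, 49, 49]  (not all equal)
t=16: [125, 125, 135, 135]  (not all equal)
t=17: [94, 94, 109, 109]  (not all equal)
t=18: [14, 14, 30, 30]  (not all equal)
t=19: [54, 54, 78, 78]  (not all equal)
t=20: [108, 108, 72, 72]  (not all equal)
t=21: [45, 45, 63, 63]  (not all equal)
t=22: [126, 126, 108, 108]  (not all equal)
t=23: [76, 76, 49, 49]  (not all equal)
t=24: [80, 80, 120, 120]  (not all equal)
t=25: [54, 54, 66, 66]  (not all equal)
t=26: [117, 117, 99, 99]  (not all equal)
t=27: [49, 49, 22, 22]  (not all equal)
t=28: [122, 122, 84, 84]  (not all equal)
t=29: [67, 67, 46, 46]  (not all equal)
t=30: [99, 99, 125, 125]  (not all equal)
t=31: [28, 28, 67, 67]  (not all equal)
t=32: [84, 84, 86, 86]  (not all equal)
t=33: [34, 34, 31, 31]  (not all equal)
t=34: [99, 99, 95, 95]  (not all equal)
t=35: [7, 7, 4, 4]  (not all equal)
t=36: [18, 18, 14, 14]  (not all equal)
t=37: [51, 51, 45, 45]  (not all equal)
t=38: [135, 135, 135, 135]  (all equal)

Answer: 38
Key observation: Synchronization is absorbing here: once all oscillators are equal they stay equal, and step 38 is the first all-equal step.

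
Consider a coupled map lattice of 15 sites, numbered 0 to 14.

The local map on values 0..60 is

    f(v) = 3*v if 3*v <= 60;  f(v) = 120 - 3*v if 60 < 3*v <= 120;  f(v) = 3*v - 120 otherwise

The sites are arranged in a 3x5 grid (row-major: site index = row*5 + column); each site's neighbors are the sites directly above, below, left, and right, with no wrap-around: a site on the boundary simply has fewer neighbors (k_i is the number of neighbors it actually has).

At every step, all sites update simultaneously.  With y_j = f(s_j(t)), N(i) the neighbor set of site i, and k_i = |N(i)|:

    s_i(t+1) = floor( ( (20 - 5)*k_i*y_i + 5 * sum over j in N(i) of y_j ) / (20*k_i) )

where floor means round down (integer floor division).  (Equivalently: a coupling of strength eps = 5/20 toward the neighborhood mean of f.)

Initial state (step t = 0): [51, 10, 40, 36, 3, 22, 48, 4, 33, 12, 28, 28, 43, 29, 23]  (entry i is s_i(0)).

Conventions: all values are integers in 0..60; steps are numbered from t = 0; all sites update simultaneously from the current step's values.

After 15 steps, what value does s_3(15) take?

Answer: s_3(15) = 55

Derivation:
t=0: [51, 10, 40, 36, 3, 22, 48, 4, 33, 12, 28, 28, 43, 29, 23]
t=1: [35, 27, 4, 11, 12, 48, 26, 12, 21, 33, 38, 32, 13, 31, 46]
t=2: [19, 35, 18, 33, 33, 23, 39, 36, 50, 25, 10, 25, 36, 29, 19]
t=3: [51, 20, 44, 24, 24, 45, 9, 15, 29, 42, 34, 37, 16, 33, 52]
t=4: [34, 51, 21, 43, 42, 17, 28, 41, 32, 14, 16, 14, 42, 25, 30]
t=5: [24, 34, 46, 14, 10, 46, 35, 9, 24, 36, 47, 39, 12, 38, 33]
t=6: [40, 20, 20, 39, 29, 20, 15, 27, 41, 17, 18, 8, 30, 13, 18]
t=7: [15, 53, 53, 10, 31, 53, 45, 37, 10, 45, 51, 28, 31, 36, 51]
t=8: [43, 37, 35, 30, 25, 37, 18, 13, 26, 18, 34, 33, 25, 16, 28]
t=9: [9, 13, 17, 31, 44, 13, 45, 39, 42, 50, 17, 25, 42, 46, 39]
t=10: [30, 37, 44, 26, 16, 37, 19, 7, 9, 24, 48, 39, 10, 14, 8]
t=11: [24, 15, 15, 38, 47, 16, 45, 23, 29, 44, 19, 11, 28, 38, 29]
t=12: [47, 42, 42, 12, 18, 46, 22, 46, 29, 16, 52, 33, 34, 13, 27]
t=13: [18, 11, 9, 34, 51, 22, 44, 20, 33, 46, 31, 24, 20, 36, 40]
t=14: [51, 32, 29, 20, 29, 48, 21, 52, 22, 18, 33, 44, 55, 15, 3]
t=15: [30, 28, 34, 55, 39, 27, 48, 38, 52, 48, 20, 19, 41, 42, 19]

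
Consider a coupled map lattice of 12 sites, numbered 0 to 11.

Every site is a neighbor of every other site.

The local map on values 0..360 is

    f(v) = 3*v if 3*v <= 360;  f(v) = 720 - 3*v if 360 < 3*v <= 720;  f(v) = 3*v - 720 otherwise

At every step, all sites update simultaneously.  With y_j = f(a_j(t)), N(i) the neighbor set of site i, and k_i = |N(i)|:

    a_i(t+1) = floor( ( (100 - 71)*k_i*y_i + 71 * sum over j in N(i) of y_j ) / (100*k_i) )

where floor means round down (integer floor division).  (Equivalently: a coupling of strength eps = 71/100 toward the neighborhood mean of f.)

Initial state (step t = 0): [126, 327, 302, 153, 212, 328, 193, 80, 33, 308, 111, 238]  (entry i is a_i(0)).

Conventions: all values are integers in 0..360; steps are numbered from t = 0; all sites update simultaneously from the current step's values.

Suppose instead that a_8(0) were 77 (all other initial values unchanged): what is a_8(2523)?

Simulating step by step:
t=0: [126, 327, 302, 153, 212, 328, 193, 80, 77, 308, 111, 238]
t=1: [241, 223, 206, 223, 183, 224, 196, 218, 216, 210, 239, 166]
t=2: [65, 76, 88, 76, 103, 76, 95, 80, 81, 85, 65, 115]
t=3: [238, 246, 254, 246, 264, 246, 258, 248, 249, 252, 238, 272]
t=4: [28, 30, 36, 30, 43, 30, 39, 32, 33, 35, 28, 48]
t=5: [98, 100, 104, 100, 108, 100, 106, 101, 102, 103, 98, 112]
t=6: [304, 306, 308, 306, 311, 306, 310, 306, 307, 308, 304, 314]
t=7: [200, 201, 202, 201, 204, 201, 204, 201, 202, 202, 200, 206]
t=8: [115, 114, 114, 114, 112, 114, 112, 114, 114, 114, 115, 111]
t=9: [341, 341, 341, 341, 339, 341, 339, 341, 341, 341, 341, 339]
t=10: [301, 301, 301, 301, 300, 301, 300, 301, 301, 301, 301, 300]
t=11: [182, 182, 182, 182, 181, 182, 181, 182, 182, 182, 182, 181]
t=12: [174, 174, 174, 174, 175, 174, 175, 174, 174, 174, 174, 175]
t=13: [197, 197, 197, 197, 196, 197, 196, 197, 197, 197, 197, 196]
t=14: [129, 129, 129, 129, 130, 129, 130, 129, 129, 129, 129, 130]
t=15: [332, 332, 332, 332, 331, 332, 331, 332, 332, 332, 332, 331]
t=16: [275, 275, 275, 275, 274, 275, 274, 275, 275, 275, 275, 274]
t=17: [104, 104, 104, 104, 103, 104, 103, 104, 104, 104, 104, 103]
t=18: [311, 311, 311, 311, 310, 311, 310, 311, 311, 311, 311, 310]
t=19: [212, 212, 212, 212, 211, 212, 211, 212, 212, 212, 212, 211]
t=20: [84, 84, 84, 84, 85, 84, 85, 84, 84, 84, 84, 85]
t=21: [252, 252, 252, 252, 253, 252, 253, 252, 252, 252, 252, 253]
t=22: [36, 36, 36, 36, 37, 36, 37, 36, 36, 36, 36, 37]
t=23: [108, 108, 108, 108, 109, 108, 109, 108, 108, 108, 108, 109]
t=24: [324, 324, 324, 324, 325, 324, 325, 324, 324, 324, 324, 325]
t=25: [252, 252, 252, 252, 253, 252, 253, 252, 252, 252, 252, 253]

Answer: a_8(2523) = 108
Key observation: The state at step 21, [252, 252, 252, 252, 253, 252, 253, 252, 252, 252, 252, 253], reappears at step 25: the system is in a cycle of period 4 from step 21 on.  Therefore the state at step 2523 equals the state at step 21 + ((2523 - 21) mod 4) = 23, which is [108, 108, 108, 108, 109, 108, 109, 108, 108, 108, 108, 109].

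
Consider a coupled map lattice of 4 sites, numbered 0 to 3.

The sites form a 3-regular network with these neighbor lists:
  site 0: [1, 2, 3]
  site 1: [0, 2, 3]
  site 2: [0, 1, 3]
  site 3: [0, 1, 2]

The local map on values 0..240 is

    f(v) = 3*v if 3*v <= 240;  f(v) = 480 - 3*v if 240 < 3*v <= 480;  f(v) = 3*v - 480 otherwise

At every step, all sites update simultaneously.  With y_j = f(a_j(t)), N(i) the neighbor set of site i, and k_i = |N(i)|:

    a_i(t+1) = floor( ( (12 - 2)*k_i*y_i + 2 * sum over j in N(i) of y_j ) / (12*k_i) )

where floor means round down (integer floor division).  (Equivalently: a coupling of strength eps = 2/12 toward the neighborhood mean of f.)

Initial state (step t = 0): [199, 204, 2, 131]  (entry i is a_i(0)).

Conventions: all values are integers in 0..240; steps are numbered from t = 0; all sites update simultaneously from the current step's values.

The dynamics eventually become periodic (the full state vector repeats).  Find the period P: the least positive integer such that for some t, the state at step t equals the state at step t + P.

Answer: 4
Key observation: The state at step 67, [132, 132, 132, 132], reappears at step 71 — and no state repeats earlier — so the cycle the system enters has period 4.

Derivation:
t=0: [199, 204, 2, 131]
t=1: [110, 121, 23, 86]
t=2: [147, 122, 84, 203]
t=3: [58, 117, 205, 128]
t=4: [165, 130, 134, 104]
t=5: [31, 89, 80, 150]
t=6: [104, 197, 218, 55]
t=7: [165, 120, 169, 162]
t=8: [21, 102, 30, 14]
t=9: [69, 155, 90, 53]
t=10: [193, 44, 196, 156]
t=11: [96, 122, 103, 28]
t=12: [180, 119, 164, 96]
t=13: [68, 117, 30, 170]
t=14: [183, 125, 95, 48]
t=15: [82, 110, 180, 140]
t=16: [210, 144, 74, 74]
t=17: [152, 73, 208, 208]
t=18: [48, 199, 141, 141]
t=19: [132, 111, 65, 65]
t=20: [99, 148, 186, 186]
t=21: [163, 48, 81, 81]
t=22: [41, 146, 219, 219]
t=23: [124, 61, 166, 166]
t=24: [102, 160, 32, 32]
t=25: [155, 20, 95, 95]
t=26: [37, 72, 177, 177]
t=27: [110, 191, 63, 63]
t=28: [151, 106, 181, 181]
t=29: [38, 143, 66, 66]
t=30: [119, 70, 185, 185]
t=31: [122, 190, 85, 85]
t=32: [125, 106, 211, 211]
t=33: [113, 157, 150, 150]
t=34: [121, 18, 35, 35]
t=35: [112, 63, 102, 102]
t=36: [149, 184, 173, 173]
t=37: [35, 66, 40, 40]
t=38: [111, 184, 123, 123]
t=39: [138, 80, 110, 110]
t=40: [85, 220, 150, 150]
t=41: [200, 165, 49, 49]
t=42: [117, 35, 138, 138]
t=43: [120, 102, 71, 71]
t=44: [133, 175, 205, 205]
t=45: [85, 57, 127, 127]
t=46: [208, 166, 110, 110]
t=47: [137, 39, 142, 142]
t=48: [70, 107, 58, 58]
t=49: [203, 163, 175, 175]
t=50: [113, 19, 47, 47]
t=51: [136, 71, 136, 136]
t=52: [79, 189, 79, 79]
t=53: [228, 112, 228, 228]
t=54: [200, 154, 200, 200]
t=55: [114, 35, 114, 114]
t=56: [136, 110, 136, 136]
t=57: [76, 137, 76, 76]
t=58: [219, 95, 219, 219]
t=59: [178, 192, 178, 178]
t=60: [56, 89, 56, 56]
t=61: [170, 205, 170, 170]
t=62: [35, 117, 35, 35]
t=63: [106, 125, 106, 106]
t=64: [158, 114, 158, 158]
t=65: [13, 116, 13, 13]
t=66: [44, 116, 44, 44]
t=67: [132, 132, 132, 132]
t=68: [84, 84, 84, 84]
t=69: [228, 228, 228, 228]
t=70: [204, 204, 204, 204]
t=71: [132, 132, 132, 132]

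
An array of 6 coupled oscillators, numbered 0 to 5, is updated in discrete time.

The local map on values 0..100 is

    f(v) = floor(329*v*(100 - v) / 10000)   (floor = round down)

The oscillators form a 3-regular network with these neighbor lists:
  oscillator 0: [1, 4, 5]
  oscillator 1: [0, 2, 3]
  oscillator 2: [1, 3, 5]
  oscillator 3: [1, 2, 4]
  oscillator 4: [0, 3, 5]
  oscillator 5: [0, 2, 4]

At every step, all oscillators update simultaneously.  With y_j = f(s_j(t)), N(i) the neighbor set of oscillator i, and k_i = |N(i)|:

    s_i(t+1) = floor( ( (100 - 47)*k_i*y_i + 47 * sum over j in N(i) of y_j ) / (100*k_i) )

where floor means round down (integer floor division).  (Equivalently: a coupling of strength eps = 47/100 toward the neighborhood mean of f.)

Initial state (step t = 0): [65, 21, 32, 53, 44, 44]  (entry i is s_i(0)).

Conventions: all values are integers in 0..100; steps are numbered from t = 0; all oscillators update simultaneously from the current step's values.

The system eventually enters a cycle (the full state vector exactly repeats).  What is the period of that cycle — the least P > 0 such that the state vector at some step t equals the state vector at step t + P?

Answer: 2
Key observation: The state at step 9, [82, 82, 82, 82, 82, 82], reappears at step 11 — and no state repeats earlier — so the cycle the system enters has period 2.

Derivation:
t=0: [65, 21, 32, 53, 44, 44]
t=1: [73, 64, 71, 75, 79, 78]
t=2: [62, 69, 65, 63, 56, 58]
t=3: [77, 72, 74, 75, 79, 78]
t=4: [58, 63, 62, 61, 56, 57]
t=5: [79, 77, 77, 78, 80, 79]
t=6: [54, 57, 57, 56, 53, 54]
t=7: [80, 80, 80, 80, 81, 80]
t=8: [51, 52, 52, 51, 50, 51]
t=9: [82, 82, 82, 82, 82, 82]
t=10: [48, 48, 48, 48, 48, 48]
t=11: [82, 82, 82, 82, 82, 82]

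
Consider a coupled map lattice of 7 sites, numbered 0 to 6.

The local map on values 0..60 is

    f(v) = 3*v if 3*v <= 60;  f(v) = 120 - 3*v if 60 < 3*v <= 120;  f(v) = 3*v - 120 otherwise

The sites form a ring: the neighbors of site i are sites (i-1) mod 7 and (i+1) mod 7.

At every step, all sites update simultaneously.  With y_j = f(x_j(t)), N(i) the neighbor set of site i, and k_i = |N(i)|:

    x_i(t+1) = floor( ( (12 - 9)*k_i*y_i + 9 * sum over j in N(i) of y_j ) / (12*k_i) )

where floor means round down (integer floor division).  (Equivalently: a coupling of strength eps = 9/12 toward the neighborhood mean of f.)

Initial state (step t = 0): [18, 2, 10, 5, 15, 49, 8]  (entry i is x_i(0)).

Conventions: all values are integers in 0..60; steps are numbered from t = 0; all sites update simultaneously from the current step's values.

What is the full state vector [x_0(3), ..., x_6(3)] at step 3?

Simulating step by step:
t=0: [18, 2, 10, 5, 15, 49, 8]
t=1: [24, 33, 15, 31, 27, 32, 36]
t=2: [24, 40, 29, 38, 28, 25, 30]
t=3: [23, 30, 10, 27, 28, 36, 42]

Answer: [23, 30, 10, 27, 28, 36, 42]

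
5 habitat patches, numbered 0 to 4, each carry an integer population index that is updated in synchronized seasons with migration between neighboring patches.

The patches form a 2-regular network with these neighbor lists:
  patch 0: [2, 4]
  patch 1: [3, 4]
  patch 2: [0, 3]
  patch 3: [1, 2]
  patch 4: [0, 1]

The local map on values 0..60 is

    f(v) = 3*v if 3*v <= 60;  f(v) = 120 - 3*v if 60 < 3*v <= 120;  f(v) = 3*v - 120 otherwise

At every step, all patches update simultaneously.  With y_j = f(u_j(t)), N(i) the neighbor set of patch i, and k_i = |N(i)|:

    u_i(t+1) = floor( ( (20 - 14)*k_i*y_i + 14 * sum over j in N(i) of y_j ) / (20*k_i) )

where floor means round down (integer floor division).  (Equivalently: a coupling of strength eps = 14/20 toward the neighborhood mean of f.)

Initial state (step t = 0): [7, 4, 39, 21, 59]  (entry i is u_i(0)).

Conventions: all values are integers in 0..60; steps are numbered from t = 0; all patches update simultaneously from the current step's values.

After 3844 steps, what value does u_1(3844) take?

Answer: u_1(3844) = 18
Key observation: The state at step 20, [17, 18, 20, 17, 19], reappears at step 24: the system is in a cycle of period 4 from step 20 on.  Therefore the state at step 3844 equals the state at step 20 + ((3844 - 20) mod 4) = 20, which is [17, 18, 20, 17, 19].

Derivation:
t=0: [7, 4, 39, 21, 59]
t=1: [27, 43, 28, 22, 28]
t=2: [36, 34, 43, 31, 27]
t=3: [20, 28, 16, 17, 22]
t=4: [53, 47, 53, 44, 49]
t=5: [34, 19, 29, 24, 29]
t=6: [28, 45, 33, 45, 36]
t=7: [22, 13, 24, 17, 21]
t=8: [52, 49, 51, 45, 49]
t=9: [31, 22, 27, 25, 30]
t=10: [32, 42, 36, 46, 37]
t=11: [14, 11, 18, 11, 13]
t=12: [45, 35, 42, 40, 37]
t=13: [9, 7, 7, 7, 13]
t=14: [29, 27, 23, 21, 28]
t=15: [40, 44, 46, 48, 36]
t=16: [10, 16, 13, 17, 7]
t=17: [30, 39, 40, 45, 33]
t=18: [16, 13, 15, 5, 17]
t=19: [48, 34, 35, 33, 45]
t=20: [17, 18, 20, 17, 19]
t=21: [56, 54, 53, 55, 53]
t=22: [41, 42, 44, 41, 43]
t=23: [8, 6, 5, 7, 5]
t=24: [17, 18, 20, 17, 19]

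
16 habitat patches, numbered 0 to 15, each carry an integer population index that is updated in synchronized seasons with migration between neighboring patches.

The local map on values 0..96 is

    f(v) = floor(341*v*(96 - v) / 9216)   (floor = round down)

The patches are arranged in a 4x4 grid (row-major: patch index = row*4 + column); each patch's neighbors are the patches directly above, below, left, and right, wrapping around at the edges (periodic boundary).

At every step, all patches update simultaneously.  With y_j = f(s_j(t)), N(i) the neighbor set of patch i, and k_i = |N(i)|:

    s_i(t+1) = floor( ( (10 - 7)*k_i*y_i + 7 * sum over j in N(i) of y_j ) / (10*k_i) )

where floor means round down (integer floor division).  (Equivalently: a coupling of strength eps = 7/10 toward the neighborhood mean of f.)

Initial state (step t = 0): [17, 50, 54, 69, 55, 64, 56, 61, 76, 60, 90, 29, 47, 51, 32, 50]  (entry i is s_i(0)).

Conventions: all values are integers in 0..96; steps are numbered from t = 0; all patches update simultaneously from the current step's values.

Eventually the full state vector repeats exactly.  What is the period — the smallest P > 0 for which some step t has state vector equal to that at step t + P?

Answer: 4
Key observation: The state at step 13, [82, 82, 82, 82, 82, 82, 82, 82, 82, 82, 82, 82, 82, 82, 82, 82], reappears at step 17 — and no state repeats earlier — so the cycle the system enters has period 4.

Derivation:
t=0: [17, 50, 54, 69, 55, 64, 56, 61, 76, 60, 90, 29, 47, 51, 32, 50]
t=1: [70, 76, 79, 72, 70, 80, 69, 76, 72, 64, 59, 62, 73, 81, 69, 77]
t=2: [63, 53, 59, 58, 60, 60, 61, 64, 68, 63, 74, 67, 58, 58, 60, 63]
t=3: [79, 80, 80, 78, 76, 79, 74, 76, 74, 73, 71, 70, 77, 80, 75, 77]
t=4: [51, 47, 51, 51, 54, 54, 55, 57, 59, 57, 62, 61, 52, 52, 54, 56]
t=5: [84, 84, 83, 83, 82, 83, 81, 82, 81, 81, 80, 79, 82, 83, 82, 82]
t=6: [39, 38, 40, 39, 40, 40, 42, 43, 44, 42, 45, 45, 40, 40, 41, 42]
t=7: [81, 81, 82, 82, 82, 82, 83, 83, 83, 83, 83, 83, 82, 82, 82, 82]
t=8: [42, 42, 41, 41, 41, 41, 40, 40, 40, 40, 39, 39, 41, 41, 41, 41]
t=9: [83, 83, 82, 82, 82, 82, 82, 82, 82, 82, 82, 82, 82, 82, 82, 82]
t=10: [40, 40, 41, 41, 41, 41, 42, 42, 42, 42, 42, 42, 41, 41, 42, 42]
t=11: [82, 82, 82, 82, 82, 82, 83, 83, 83, 83, 83, 83, 82, 82, 83, 83]
t=12: [42, 42, 40, 40, 40, 40, 40, 40, 40, 40, 39, 39, 40, 40, 40, 40]
t=13: [82, 82, 82, 82, 82, 82, 82, 82, 82, 82, 82, 82, 82, 82, 82, 82]
t=14: [42, 42, 42, 42, 42, 42, 42, 42, 42, 42, 42, 42, 42, 42, 42, 42]
t=15: [83, 83, 83, 83, 83, 83, 83, 83, 83, 83, 83, 83, 83, 83, 83, 83]
t=16: [39, 39, 39, 39, 39, 39, 39, 39, 39, 39, 39, 39, 39, 39, 39, 39]
t=17: [82, 82, 82, 82, 82, 82, 82, 82, 82, 82, 82, 82, 82, 82, 82, 82]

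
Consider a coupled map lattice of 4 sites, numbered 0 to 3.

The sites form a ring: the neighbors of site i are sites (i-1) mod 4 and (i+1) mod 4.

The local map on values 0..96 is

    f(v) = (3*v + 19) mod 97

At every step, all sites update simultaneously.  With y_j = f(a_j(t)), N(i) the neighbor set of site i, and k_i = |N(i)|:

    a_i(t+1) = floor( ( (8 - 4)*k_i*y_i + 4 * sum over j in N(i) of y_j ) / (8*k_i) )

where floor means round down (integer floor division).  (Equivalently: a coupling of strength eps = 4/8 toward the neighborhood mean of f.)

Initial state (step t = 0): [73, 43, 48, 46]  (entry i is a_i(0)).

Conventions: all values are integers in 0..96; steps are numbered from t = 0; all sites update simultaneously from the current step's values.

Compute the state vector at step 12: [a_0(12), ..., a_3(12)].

Answer: [93, 93, 93, 93]

Derivation:
t=0: [73, 43, 48, 46]
t=1: [49, 53, 60, 57]
t=2: [78, 59, 46, 65]
t=3: [35, 30, 35, 39]
t=4: [26, 19, 26, 33]
t=5: [24, 38, 24, 10]
t=6: [66, 63, 66, 70]
t=7: [23, 18, 23, 29]
t=8: [64, 80, 64, 48]
t=9: [41, 41, 41, 41]
t=10: [45, 45, 45, 45]
t=11: [57, 57, 57, 57]
t=12: [93, 93, 93, 93]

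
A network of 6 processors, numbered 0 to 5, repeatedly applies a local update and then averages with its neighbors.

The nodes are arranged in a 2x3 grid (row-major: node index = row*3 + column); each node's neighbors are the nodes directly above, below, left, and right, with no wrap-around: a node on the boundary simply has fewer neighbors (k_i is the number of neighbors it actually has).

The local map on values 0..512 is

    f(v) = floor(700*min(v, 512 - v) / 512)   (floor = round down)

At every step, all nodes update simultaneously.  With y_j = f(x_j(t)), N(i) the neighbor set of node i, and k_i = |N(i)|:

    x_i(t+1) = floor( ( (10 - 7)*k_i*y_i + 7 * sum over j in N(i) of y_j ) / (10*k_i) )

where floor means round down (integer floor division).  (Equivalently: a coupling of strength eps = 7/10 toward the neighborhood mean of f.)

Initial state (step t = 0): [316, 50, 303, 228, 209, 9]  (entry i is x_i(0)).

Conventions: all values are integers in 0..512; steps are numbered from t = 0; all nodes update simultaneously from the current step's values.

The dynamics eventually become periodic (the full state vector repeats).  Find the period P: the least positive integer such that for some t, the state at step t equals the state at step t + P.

Answer: 10
Key observation: The state at step 19, [343, 343, 343, 343, 343, 343], reappears at step 29 — and no state repeats earlier — so the cycle the system enters has period 10.

Derivation:
t=0: [316, 50, 303, 228, 209, 9]
t=1: [212, 215, 113, 286, 176, 203]
t=2: [297, 247, 245, 277, 276, 221]
t=3: [318, 322, 323, 311, 320, 320]
t=4: [266, 260, 259, 266, 264, 260]
t=5: [338, 341, 344, 337, 340, 342]
t=6: [236, 233, 231, 236, 234, 232]
t=7: [320, 318, 316, 320, 319, 317]
t=8: [263, 264, 265, 262, 263, 265]
t=9: [340, 339, 337, 340, 339, 338]
t=10: [235, 236, 237, 235, 236, 237]
t=11: [321, 322, 323, 321, 322, 323]
t=12: [260, 259, 258, 260, 259, 258]
t=13: [344, 345, 346, 344, 345, 346]
t=14: [228, 227, 226, 228, 227, 226]
t=15: [310, 309, 308, 310, 309, 308]
t=16: [276, 277, 277, 276, 277, 277]
t=17: [321, 321, 321, 321, 321, 321]
t=18: [261, 261, 261, 261, 261, 261]
t=19: [343, 343, 343, 343, 343, 343]
t=20: [231, 231, 231, 231, 231, 231]
t=21: [315, 315, 315, 315, 315, 315]
t=22: [269, 269, 269, 269, 269, 269]
t=23: [332, 332, 332, 332, 332, 332]
t=24: [246, 246, 246, 246, 246, 246]
t=25: [336, 336, 336, 336, 336, 336]
t=26: [240, 240, 240, 240, 240, 240]
t=27: [328, 328, 328, 328, 328, 328]
t=28: [251, 251, 251, 251, 251, 251]
t=29: [343, 343, 343, 343, 343, 343]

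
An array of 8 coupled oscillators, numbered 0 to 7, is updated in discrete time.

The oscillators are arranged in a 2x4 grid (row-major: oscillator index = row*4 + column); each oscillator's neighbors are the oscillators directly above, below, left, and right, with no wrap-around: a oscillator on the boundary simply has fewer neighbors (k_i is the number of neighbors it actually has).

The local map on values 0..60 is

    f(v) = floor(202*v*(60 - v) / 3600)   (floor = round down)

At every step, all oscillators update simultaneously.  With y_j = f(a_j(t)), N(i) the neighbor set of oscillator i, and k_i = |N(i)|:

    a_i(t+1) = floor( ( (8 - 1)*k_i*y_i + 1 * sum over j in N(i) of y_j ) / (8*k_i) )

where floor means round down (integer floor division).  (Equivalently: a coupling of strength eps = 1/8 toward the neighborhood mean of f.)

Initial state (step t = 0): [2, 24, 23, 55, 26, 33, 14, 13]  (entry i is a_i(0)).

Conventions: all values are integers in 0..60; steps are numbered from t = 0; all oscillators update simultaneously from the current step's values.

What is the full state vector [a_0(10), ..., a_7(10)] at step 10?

Simulating step by step:
t=0: [2, 24, 23, 55, 26, 33, 14, 13]
t=1: [11, 46, 45, 18, 46, 48, 36, 32]
t=2: [30, 35, 37, 42, 35, 33, 46, 49]
t=3: [49, 48, 46, 41, 49, 48, 36, 31]
t=4: [30, 32, 36, 43, 30, 32, 46, 49]
t=5: [50, 49, 47, 40, 50, 49, 36, 31]
t=6: [28, 30, 34, 43, 28, 30, 46, 49]
t=7: [50, 49, 48, 40, 50, 49, 36, 31]
t=8: [28, 30, 33, 43, 28, 30, 46, 49]
t=9: [50, 49, 48, 40, 50, 49, 36, 31]
t=10: [28, 30, 33, 43, 28, 30, 46, 49]

Answer: [28, 30, 33, 43, 28, 30, 46, 49]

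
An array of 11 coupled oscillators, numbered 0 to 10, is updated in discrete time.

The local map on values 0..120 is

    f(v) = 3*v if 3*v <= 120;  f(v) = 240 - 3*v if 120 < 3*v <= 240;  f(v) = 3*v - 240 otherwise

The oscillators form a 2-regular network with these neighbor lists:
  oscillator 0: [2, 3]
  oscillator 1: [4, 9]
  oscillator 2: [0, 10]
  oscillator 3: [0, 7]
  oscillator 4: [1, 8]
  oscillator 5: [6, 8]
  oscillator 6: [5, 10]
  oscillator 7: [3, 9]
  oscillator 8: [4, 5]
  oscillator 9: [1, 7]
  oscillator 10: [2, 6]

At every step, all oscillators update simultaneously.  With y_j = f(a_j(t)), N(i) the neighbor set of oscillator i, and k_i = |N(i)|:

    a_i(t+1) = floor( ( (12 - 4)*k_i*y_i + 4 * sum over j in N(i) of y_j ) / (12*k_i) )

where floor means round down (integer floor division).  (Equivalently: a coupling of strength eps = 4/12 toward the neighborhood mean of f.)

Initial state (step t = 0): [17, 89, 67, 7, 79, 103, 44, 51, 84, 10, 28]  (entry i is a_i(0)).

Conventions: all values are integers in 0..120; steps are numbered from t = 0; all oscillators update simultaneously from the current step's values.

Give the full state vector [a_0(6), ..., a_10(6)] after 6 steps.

Answer: [106, 79, 99, 107, 29, 79, 101, 77, 44, 62, 70]

Derivation:
t=0: [17, 89, 67, 7, 79, 103, 44, 51, 84, 10, 28]
t=1: [44, 23, 48, 37, 8, 66, 97, 66, 20, 39, 80]
t=2: [106, 69, 82, 99, 37, 46, 41, 66, 51, 96, 24]
t=3: [62, 48, 29, 58, 94, 102, 107, 45, 93, 44, 68]
t=4: [61, 89, 73, 70, 50, 64, 71, 99, 44, 105, 52]
t=5: [46, 45, 37, 39, 82, 54, 40, 55, 95, 64, 64]
t=6: [106, 79, 99, 107, 29, 79, 101, 77, 44, 62, 70]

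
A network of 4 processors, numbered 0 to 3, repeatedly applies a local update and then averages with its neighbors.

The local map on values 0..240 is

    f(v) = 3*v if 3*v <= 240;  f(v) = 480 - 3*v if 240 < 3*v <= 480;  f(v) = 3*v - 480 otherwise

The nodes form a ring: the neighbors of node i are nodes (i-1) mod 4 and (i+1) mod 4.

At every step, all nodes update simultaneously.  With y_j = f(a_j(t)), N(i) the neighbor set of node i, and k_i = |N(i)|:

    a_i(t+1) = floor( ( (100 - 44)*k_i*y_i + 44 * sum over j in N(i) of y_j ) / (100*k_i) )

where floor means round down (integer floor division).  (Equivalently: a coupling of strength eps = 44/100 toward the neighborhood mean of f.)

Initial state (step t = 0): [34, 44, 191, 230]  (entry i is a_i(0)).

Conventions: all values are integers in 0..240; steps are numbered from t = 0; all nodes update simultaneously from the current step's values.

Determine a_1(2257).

Answer: a_1(2257) = 12
Key observation: The state at step 10, [36, 36, 36, 36], reappears at step 14: the system is in a cycle of period 4 from step 10 on.  Therefore the state at step 2257 equals the state at step 10 + ((2257 - 10) mod 4) = 13, which is [12, 12, 12, 12].

Derivation:
t=0: [34, 44, 191, 230]
t=1: [132, 116, 127, 160]
t=2: [76, 114, 84, 40]
t=3: [184, 177, 184, 167]
t=4: [56, 60, 56, 43]
t=5: [162, 174, 162, 146]
t=6: [21, 26, 21, 26]
t=7: [69, 71, 69, 71]
t=8: [209, 210, 209, 210]
t=9: [148, 148, 148, 148]
t=10: [36, 36, 36, 36]
t=11: [108, 108, 108, 108]
t=12: [156, 156, 156, 156]
t=13: [12, 12, 12, 12]
t=14: [36, 36, 36, 36]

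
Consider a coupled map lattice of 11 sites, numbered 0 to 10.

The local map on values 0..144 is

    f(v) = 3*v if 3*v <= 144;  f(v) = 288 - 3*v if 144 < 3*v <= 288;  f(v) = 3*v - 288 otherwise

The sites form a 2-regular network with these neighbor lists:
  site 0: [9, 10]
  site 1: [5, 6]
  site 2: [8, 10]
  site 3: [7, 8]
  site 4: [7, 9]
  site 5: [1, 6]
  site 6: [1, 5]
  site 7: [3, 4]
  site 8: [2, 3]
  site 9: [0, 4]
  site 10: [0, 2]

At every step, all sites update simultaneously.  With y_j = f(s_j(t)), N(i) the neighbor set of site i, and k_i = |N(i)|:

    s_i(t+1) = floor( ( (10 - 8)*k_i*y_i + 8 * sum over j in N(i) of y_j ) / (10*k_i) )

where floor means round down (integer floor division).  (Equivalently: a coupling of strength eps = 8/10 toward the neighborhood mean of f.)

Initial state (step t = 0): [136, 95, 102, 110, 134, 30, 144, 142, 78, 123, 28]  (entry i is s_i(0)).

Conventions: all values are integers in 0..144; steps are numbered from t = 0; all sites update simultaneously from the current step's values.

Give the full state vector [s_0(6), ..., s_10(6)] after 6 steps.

Answer: [19, 91, 46, 45, 31, 90, 90, 72, 72, 52, 43]

Derivation:
t=0: [136, 95, 102, 110, 134, 30, 144, 142, 78, 123, 28]
t=1: [90, 94, 58, 85, 110, 76, 66, 90, 34, 109, 72]
t=2: [48, 61, 92, 54, 31, 50, 44, 33, 79, 31, 67]
t=3: [100, 129, 57, 85, 95, 122, 123, 107, 65, 113, 79]
t=4: [43, 83, 81, 57, 34, 87, 87, 21, 78, 16, 61]
t=5: [87, 29, 72, 70, 64, 31, 31, 100, 75, 102, 90]
t=6: [19, 91, 46, 45, 31, 90, 90, 72, 72, 52, 43]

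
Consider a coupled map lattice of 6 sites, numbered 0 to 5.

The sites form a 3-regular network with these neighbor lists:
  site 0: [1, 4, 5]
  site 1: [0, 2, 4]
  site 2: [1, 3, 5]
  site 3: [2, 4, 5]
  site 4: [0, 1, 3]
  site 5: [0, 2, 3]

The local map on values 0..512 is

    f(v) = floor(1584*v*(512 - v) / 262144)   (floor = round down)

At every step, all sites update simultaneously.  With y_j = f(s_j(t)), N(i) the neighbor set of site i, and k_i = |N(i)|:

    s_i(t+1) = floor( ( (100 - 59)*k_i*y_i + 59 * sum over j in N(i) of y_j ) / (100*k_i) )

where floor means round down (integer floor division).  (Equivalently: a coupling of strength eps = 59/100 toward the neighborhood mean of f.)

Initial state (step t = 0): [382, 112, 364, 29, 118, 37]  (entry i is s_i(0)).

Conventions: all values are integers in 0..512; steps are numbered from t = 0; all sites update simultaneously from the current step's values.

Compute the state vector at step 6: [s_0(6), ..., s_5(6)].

Simulating step by step:
t=0: [382, 112, 364, 29, 118, 37]
t=1: [252, 288, 223, 174, 243, 182]
t=2: [387, 391, 377, 370, 385, 372]
t=3: [295, 292, 306, 310, 296, 308]
t=4: [385, 385, 380, 380, 384, 380]
t=5: [296, 296, 301, 301, 297, 301]
t=6: [385, 385, 383, 383, 385, 383]

Answer: [385, 385, 383, 383, 385, 383]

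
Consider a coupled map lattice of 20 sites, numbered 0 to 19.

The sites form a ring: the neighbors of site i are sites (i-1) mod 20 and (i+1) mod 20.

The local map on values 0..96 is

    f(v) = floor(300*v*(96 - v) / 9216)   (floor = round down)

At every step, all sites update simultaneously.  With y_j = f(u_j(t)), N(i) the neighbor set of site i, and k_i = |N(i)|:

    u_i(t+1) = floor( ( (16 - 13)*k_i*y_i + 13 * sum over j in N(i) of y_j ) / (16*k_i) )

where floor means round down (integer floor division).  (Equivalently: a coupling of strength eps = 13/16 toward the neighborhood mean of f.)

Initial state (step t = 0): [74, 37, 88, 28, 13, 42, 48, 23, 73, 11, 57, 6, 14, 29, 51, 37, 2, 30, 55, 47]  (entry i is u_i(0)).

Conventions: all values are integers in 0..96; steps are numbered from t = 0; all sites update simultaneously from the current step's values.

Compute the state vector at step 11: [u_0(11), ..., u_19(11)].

Answer: [57, 57, 56, 56, 56, 56, 56, 56, 56, 56, 56, 56, 56, 56, 56, 56, 56, 57, 57, 57]

Derivation:
t=0: [74, 37, 88, 28, 13, 42, 48, 23, 73, 11, 57, 6, 14, 29, 51, 37, 2, 30, 55, 47]
t=1: [68, 43, 57, 34, 61, 58, 65, 62, 44, 56, 32, 47, 39, 56, 68, 45, 55, 44, 69, 64]
t=2: [68, 67, 71, 70, 69, 67, 68, 69, 70, 70, 71, 69, 72, 67, 70, 68, 73, 67, 68, 61]
t=3: [65, 59, 60, 58, 60, 60, 61, 60, 59, 58, 59, 57, 60, 58, 61, 57, 60, 58, 65, 62]
t=4: [68, 68, 70, 70, 70, 69, 69, 70, 70, 71, 71, 70, 71, 69, 71, 69, 71, 68, 68, 65]
t=5: [62, 60, 59, 59, 59, 59, 59, 59, 58, 57, 57, 57, 59, 57, 59, 57, 59, 59, 62, 61]
t=6: [69, 69, 70, 71, 71, 71, 71, 71, 71, 71, 72, 71, 71, 71, 71, 71, 71, 69, 69, 68]
t=7: [60, 59, 58, 57, 57, 57, 57, 57, 57, 56, 56, 56, 57, 57, 57, 57, 58, 58, 60, 60]
t=8: [70, 70, 71, 71, 72, 72, 72, 72, 72, 72, 72, 72, 72, 72, 72, 71, 71, 70, 70, 70]
t=9: [59, 58, 57, 56, 56, 56, 56, 56, 56, 56, 56, 56, 56, 56, 56, 56, 57, 58, 59, 59]
t=10: [71, 71, 71, 72, 72, 72, 72, 72, 72, 72, 72, 72, 72, 72, 72, 72, 71, 71, 71, 71]
t=11: [57, 57, 56, 56, 56, 56, 56, 56, 56, 56, 56, 56, 56, 56, 56, 56, 56, 57, 57, 57]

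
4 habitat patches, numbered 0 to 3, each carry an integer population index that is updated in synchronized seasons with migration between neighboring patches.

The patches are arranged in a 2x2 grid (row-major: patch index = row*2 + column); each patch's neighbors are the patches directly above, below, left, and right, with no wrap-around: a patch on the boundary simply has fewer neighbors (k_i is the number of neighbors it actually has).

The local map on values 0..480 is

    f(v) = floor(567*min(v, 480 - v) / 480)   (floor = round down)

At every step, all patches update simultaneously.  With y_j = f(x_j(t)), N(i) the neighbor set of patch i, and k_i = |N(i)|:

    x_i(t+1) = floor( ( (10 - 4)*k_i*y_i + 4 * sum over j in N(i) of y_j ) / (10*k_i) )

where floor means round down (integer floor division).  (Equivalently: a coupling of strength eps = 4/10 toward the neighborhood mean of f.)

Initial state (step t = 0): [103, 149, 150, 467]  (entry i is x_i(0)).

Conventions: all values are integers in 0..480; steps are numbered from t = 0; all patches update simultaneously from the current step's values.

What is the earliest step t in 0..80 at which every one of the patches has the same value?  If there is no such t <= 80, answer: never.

Simulating step by step:
t=0: [103, 149, 150, 467]  (not all equal)
t=1: [143, 132, 133, 79]  (not all equal)
t=2: [163, 145, 146, 118]  (not all equal)
t=3: [183, 168, 169, 152]  (not all equal)
t=4: [209, 197, 198, 186]  (not all equal)
t=5: [240, 232, 232, 224]  (not all equal)
t=6: [279, 273, 273, 268]  (not all equal)
t=7: [239, 243, 243, 247]  (not all equal)
t=8: [280, 278, 278, 276]  (not all equal)
t=9: [236, 238, 238, 239]  (not all equal)
t=10: [279, 280, 280, 281]  (not all equal)
t=11: [236, 236, 236, 235]  (not all equal)
t=12: [278, 277, 277, 277]  (not all equal)
t=13: [238, 238, 238, 239]  (not all equal)
t=14: [281, 281, 281, 281]  (all equal)

Answer: 14
Key observation: Synchronization is absorbing here: once all patches are equal they stay equal, and step 14 is the first all-equal step.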